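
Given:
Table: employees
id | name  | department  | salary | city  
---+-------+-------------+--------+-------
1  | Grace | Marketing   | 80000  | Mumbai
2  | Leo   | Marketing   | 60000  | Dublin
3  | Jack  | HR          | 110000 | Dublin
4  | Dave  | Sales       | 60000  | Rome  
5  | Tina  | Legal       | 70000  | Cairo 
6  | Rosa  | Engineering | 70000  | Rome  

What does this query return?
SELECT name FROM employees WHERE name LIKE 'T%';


LIKE 'T%' matches names starting with 'T'
Matching: 1

1 rows:
Tina


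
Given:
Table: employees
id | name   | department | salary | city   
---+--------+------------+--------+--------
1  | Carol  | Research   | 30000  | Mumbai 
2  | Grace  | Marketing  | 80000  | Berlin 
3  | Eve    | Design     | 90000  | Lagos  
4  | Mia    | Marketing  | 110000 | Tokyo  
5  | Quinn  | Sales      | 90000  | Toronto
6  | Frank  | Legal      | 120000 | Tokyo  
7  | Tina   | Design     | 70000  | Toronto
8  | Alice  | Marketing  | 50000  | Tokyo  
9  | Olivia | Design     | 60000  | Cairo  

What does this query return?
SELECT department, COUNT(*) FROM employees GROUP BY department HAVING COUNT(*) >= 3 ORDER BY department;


Groups with count >= 3:
  Design: 3 -> PASS
  Marketing: 3 -> PASS
  Legal: 1 -> filtered out
  Research: 1 -> filtered out
  Sales: 1 -> filtered out


2 groups:
Design, 3
Marketing, 3


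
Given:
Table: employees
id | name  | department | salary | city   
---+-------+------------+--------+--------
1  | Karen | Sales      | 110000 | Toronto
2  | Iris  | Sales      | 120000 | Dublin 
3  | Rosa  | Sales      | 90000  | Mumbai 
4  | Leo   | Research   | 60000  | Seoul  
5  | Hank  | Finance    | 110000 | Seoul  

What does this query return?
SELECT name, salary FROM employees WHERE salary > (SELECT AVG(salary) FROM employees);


Subquery: AVG(salary) = 98000.0
Filtering: salary > 98000.0
  Karen (110000) -> MATCH
  Iris (120000) -> MATCH
  Hank (110000) -> MATCH


3 rows:
Karen, 110000
Iris, 120000
Hank, 110000


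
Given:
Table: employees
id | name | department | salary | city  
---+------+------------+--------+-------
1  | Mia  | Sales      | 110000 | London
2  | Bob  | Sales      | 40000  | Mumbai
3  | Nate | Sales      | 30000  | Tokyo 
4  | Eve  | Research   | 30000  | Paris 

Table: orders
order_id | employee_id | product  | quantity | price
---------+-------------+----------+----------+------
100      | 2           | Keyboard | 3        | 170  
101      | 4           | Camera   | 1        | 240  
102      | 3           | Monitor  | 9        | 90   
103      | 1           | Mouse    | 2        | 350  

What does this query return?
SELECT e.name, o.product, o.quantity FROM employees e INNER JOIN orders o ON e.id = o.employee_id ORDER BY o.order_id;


Joining employees.id = orders.employee_id:
  employee Bob (id=2) -> order Keyboard
  employee Eve (id=4) -> order Camera
  employee Nate (id=3) -> order Monitor
  employee Mia (id=1) -> order Mouse


4 rows:
Bob, Keyboard, 3
Eve, Camera, 1
Nate, Monitor, 9
Mia, Mouse, 2


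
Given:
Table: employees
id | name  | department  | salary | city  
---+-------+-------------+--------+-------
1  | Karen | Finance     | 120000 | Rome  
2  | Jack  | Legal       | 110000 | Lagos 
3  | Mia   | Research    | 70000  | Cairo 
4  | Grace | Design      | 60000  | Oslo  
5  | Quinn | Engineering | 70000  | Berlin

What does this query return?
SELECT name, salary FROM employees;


Projecting columns: name, salary

5 rows:
Karen, 120000
Jack, 110000
Mia, 70000
Grace, 60000
Quinn, 70000


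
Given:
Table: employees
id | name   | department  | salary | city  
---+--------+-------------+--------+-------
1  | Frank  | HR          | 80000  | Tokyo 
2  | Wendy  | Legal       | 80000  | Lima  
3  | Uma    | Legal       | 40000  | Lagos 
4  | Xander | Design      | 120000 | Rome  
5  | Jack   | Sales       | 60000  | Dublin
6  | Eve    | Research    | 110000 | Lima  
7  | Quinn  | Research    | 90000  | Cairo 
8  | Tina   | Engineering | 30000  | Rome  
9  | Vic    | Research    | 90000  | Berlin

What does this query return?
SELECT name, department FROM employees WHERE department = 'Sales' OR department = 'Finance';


Filtering: department = 'Sales' OR 'Finance'
Matching: 1 rows

1 rows:
Jack, Sales


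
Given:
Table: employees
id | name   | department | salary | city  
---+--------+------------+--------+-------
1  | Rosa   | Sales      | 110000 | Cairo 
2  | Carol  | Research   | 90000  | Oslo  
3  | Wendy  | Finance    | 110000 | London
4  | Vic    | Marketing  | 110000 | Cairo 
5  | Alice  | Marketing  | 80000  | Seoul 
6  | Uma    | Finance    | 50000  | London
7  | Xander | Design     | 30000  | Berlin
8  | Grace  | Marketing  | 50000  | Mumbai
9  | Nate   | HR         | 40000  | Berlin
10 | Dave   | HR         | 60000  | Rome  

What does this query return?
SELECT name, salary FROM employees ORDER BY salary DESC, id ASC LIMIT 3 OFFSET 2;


Sort by salary DESC (id ASC tiebreak), then skip 2 and take 3
Rows 3 through 5

3 rows:
Vic, 110000
Carol, 90000
Alice, 80000


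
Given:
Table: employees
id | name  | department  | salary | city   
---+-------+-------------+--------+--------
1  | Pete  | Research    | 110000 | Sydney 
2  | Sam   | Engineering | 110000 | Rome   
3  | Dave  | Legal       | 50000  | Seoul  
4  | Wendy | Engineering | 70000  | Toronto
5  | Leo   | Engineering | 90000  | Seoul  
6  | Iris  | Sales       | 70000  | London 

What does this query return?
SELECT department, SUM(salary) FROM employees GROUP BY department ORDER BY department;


Summing salary within each department:
  Engineering: 110000 + 70000 + 90000 = 270000
  Legal: 50000 = 50000
  Research: 110000 = 110000
  Sales: 70000 = 70000


4 groups:
Engineering, 270000
Legal, 50000
Research, 110000
Sales, 70000


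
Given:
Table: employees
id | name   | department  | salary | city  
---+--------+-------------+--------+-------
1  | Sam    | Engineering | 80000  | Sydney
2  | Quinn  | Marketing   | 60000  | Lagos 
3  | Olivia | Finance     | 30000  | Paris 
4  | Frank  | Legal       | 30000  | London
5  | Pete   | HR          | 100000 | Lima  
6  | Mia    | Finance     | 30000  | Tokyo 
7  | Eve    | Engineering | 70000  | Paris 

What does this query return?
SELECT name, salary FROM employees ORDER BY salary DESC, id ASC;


Sorting by salary DESC, then id ASC for ties

7 rows:
Pete, 100000
Sam, 80000
Eve, 70000
Quinn, 60000
Olivia, 30000
Frank, 30000
Mia, 30000


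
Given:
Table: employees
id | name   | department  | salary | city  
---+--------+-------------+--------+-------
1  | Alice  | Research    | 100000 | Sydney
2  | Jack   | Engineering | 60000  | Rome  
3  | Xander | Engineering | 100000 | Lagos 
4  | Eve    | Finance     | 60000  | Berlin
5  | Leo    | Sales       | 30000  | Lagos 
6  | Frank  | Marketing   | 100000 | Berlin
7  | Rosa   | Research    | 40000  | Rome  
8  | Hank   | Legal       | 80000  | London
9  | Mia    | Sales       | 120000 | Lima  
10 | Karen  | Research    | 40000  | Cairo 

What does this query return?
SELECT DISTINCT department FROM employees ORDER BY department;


All 'department' values (row order): Research, Engineering, Engineering, Finance, Sales, Marketing, Research, Legal, Sales, Research
Removing duplicates leaves 6 unique value(s).

6 values:
Engineering
Finance
Legal
Marketing
Research
Sales


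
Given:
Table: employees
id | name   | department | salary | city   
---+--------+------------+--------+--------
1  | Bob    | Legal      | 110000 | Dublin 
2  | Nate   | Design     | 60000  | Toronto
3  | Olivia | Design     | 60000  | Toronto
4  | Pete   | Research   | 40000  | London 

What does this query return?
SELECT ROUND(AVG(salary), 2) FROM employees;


SUM(salary) = 270000
COUNT = 4
ROUND(AVG, 2) = ROUND(270000 / 4, 2) = 67500.0

67500.0


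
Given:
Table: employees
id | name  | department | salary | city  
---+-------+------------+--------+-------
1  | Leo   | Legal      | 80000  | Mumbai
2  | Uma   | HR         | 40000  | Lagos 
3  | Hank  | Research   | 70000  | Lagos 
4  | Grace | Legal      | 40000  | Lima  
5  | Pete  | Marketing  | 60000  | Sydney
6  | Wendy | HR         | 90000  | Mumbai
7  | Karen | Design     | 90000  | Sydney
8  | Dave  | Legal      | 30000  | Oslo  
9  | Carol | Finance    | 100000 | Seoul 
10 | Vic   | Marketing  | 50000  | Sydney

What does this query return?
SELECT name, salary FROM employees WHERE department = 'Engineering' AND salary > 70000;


Filtering: department = 'Engineering' AND salary > 70000
Matching: 0 rows

Empty result set (0 rows)


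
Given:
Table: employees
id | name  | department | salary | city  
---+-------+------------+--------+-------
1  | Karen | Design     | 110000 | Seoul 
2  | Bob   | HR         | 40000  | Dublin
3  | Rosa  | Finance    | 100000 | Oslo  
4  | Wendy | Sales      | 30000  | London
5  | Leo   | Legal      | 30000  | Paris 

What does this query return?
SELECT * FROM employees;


SELECT * returns all 5 rows with all columns

5 rows:
1, Karen, Design, 110000, Seoul
2, Bob, HR, 40000, Dublin
3, Rosa, Finance, 100000, Oslo
4, Wendy, Sales, 30000, London
5, Leo, Legal, 30000, Paris


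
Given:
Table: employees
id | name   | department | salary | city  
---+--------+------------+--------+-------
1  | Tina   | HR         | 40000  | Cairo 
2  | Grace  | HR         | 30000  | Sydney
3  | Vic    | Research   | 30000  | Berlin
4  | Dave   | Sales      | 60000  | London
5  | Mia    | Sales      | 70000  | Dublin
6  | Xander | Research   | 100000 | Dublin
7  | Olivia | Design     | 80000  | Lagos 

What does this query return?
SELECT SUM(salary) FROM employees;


SUM(salary) = 40000 + 30000 + 30000 + 60000 + 70000 + 100000 + 80000 = 410000

410000


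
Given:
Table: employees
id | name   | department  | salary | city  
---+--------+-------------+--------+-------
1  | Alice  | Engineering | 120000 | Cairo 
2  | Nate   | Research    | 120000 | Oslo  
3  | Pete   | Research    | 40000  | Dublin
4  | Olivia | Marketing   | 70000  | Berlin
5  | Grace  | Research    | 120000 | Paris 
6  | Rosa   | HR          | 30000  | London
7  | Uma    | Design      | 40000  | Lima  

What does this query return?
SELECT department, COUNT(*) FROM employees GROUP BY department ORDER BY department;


Assigning each row to its department group:
  Alice -> Engineering
  Nate -> Research
  Pete -> Research
  Olivia -> Marketing
  Grace -> Research
  Rosa -> HR
  Uma -> Design


5 groups:
Design, 1
Engineering, 1
HR, 1
Marketing, 1
Research, 3


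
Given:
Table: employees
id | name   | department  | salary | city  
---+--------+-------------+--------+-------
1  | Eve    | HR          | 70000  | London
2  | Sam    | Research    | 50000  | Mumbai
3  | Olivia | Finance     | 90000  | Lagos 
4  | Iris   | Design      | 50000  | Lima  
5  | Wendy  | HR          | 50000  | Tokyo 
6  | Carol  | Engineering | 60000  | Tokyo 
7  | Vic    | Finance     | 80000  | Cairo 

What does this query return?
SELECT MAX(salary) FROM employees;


Salaries: 70000, 50000, 90000, 50000, 50000, 60000, 80000
MAX = 90000

90000


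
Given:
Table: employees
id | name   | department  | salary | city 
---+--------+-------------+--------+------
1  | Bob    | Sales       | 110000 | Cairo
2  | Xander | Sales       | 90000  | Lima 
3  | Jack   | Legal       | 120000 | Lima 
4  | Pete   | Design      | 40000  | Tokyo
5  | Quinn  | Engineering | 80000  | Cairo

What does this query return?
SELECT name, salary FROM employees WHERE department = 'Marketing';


Filtering: department = 'Marketing'
Matching rows: 0

Empty result set (0 rows)


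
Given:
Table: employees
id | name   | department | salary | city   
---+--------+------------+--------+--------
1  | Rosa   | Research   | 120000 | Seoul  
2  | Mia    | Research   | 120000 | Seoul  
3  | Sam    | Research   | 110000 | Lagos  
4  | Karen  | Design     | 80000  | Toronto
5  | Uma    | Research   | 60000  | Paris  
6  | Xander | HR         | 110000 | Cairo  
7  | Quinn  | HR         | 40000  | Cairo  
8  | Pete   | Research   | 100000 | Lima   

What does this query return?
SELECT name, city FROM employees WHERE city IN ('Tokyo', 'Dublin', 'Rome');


Filtering: city IN ('Tokyo', 'Dublin', 'Rome')
Matching: 0 rows

Empty result set (0 rows)


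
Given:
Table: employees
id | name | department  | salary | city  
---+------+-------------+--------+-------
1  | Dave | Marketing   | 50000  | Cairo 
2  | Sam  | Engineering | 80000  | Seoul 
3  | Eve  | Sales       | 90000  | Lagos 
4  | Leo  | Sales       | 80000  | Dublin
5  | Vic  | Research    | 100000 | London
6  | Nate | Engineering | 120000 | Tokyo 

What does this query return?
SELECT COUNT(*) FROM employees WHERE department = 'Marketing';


Counting rows where department = 'Marketing'
  Dave -> MATCH


1


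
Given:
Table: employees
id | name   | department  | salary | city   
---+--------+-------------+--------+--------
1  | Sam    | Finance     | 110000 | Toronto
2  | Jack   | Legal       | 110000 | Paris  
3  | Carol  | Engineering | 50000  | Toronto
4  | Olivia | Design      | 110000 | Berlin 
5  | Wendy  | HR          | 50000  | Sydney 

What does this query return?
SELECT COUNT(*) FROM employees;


COUNT(*) counts all rows

5


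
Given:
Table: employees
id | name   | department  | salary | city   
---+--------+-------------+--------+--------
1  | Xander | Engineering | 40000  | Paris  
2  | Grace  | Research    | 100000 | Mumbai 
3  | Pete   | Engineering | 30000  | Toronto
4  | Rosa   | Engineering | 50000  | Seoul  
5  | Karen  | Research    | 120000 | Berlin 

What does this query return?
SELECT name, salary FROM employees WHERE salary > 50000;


Filtering: salary > 50000
Matching: 2 rows

2 rows:
Grace, 100000
Karen, 120000


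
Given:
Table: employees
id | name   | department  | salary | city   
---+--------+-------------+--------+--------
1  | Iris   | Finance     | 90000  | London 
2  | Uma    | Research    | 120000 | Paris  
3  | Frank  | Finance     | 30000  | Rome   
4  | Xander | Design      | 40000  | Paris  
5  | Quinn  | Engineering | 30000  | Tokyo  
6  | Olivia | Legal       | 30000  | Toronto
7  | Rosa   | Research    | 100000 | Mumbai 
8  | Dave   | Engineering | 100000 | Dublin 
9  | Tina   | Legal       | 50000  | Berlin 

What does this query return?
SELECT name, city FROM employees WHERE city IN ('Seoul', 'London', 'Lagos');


Filtering: city IN ('Seoul', 'London', 'Lagos')
Matching: 1 rows

1 rows:
Iris, London


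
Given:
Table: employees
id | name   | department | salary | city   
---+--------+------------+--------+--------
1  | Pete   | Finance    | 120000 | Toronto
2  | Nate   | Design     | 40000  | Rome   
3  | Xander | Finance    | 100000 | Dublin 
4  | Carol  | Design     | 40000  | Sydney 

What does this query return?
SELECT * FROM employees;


SELECT * returns all 4 rows with all columns

4 rows:
1, Pete, Finance, 120000, Toronto
2, Nate, Design, 40000, Rome
3, Xander, Finance, 100000, Dublin
4, Carol, Design, 40000, Sydney


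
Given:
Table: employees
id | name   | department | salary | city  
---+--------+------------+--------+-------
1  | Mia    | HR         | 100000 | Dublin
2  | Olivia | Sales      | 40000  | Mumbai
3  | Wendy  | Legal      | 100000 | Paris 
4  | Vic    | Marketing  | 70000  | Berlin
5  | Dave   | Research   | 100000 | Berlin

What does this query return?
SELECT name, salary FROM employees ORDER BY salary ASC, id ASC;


Sorting by salary ASC, then id ASC for ties

5 rows:
Olivia, 40000
Vic, 70000
Mia, 100000
Wendy, 100000
Dave, 100000


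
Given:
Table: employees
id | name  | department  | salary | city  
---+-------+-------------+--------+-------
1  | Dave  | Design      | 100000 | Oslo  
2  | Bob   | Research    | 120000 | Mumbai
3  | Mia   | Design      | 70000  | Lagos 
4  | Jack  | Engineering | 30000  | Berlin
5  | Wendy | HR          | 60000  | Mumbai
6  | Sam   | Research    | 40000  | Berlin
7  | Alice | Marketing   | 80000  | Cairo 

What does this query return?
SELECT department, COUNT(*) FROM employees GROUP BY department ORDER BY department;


Assigning each row to its department group:
  Dave -> Design
  Bob -> Research
  Mia -> Design
  Jack -> Engineering
  Wendy -> HR
  Sam -> Research
  Alice -> Marketing


5 groups:
Design, 2
Engineering, 1
HR, 1
Marketing, 1
Research, 2


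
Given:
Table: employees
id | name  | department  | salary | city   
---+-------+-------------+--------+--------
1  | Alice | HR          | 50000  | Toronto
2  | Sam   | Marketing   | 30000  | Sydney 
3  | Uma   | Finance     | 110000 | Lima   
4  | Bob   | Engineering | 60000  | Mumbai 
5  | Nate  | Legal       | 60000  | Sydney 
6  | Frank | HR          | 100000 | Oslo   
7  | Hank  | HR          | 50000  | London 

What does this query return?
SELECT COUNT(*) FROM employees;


COUNT(*) counts all rows

7


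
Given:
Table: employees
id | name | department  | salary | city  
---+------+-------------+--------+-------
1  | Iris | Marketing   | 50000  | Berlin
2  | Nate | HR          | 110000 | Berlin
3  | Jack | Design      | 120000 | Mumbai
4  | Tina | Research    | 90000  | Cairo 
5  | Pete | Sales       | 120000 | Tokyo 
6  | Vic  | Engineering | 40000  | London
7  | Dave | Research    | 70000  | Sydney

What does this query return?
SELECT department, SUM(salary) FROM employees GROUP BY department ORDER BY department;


Summing salary within each department:
  Design: 120000 = 120000
  Engineering: 40000 = 40000
  HR: 110000 = 110000
  Marketing: 50000 = 50000
  Research: 90000 + 70000 = 160000
  Sales: 120000 = 120000


6 groups:
Design, 120000
Engineering, 40000
HR, 110000
Marketing, 50000
Research, 160000
Sales, 120000


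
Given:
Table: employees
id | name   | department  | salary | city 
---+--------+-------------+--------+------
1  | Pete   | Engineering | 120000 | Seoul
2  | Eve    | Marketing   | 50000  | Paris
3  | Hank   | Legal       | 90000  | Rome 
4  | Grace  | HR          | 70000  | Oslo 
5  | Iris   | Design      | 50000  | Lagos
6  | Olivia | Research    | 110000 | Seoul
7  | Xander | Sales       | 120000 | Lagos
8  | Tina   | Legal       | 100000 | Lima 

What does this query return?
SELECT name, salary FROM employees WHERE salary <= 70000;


Filtering: salary <= 70000
Matching: 3 rows

3 rows:
Eve, 50000
Grace, 70000
Iris, 50000


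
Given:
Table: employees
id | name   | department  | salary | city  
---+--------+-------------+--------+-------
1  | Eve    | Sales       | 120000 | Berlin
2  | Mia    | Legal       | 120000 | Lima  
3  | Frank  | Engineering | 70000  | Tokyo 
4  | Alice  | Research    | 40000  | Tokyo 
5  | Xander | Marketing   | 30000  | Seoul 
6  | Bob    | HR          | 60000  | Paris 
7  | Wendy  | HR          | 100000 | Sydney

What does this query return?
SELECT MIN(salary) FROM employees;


Salaries: 120000, 120000, 70000, 40000, 30000, 60000, 100000
MIN = 30000

30000


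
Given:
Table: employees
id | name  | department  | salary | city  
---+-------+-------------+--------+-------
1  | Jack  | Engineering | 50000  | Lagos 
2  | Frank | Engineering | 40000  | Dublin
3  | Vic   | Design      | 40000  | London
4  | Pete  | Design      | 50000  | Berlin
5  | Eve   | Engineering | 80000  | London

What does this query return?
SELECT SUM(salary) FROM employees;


SUM(salary) = 50000 + 40000 + 40000 + 50000 + 80000 = 260000

260000


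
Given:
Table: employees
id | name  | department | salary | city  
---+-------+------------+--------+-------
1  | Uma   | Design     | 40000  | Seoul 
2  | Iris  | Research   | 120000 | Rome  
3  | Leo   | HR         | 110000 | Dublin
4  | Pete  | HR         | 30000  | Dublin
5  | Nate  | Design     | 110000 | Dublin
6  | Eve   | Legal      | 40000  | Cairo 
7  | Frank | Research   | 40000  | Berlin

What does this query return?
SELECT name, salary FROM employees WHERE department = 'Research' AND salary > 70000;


Filtering: department = 'Research' AND salary > 70000
Matching: 1 rows

1 rows:
Iris, 120000


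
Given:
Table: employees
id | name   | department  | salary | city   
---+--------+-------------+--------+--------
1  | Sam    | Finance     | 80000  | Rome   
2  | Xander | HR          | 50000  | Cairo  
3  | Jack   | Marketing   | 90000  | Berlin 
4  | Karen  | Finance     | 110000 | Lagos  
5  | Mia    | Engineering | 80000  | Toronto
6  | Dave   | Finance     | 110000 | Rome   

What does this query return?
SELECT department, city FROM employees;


Projecting columns: department, city

6 rows:
Finance, Rome
HR, Cairo
Marketing, Berlin
Finance, Lagos
Engineering, Toronto
Finance, Rome


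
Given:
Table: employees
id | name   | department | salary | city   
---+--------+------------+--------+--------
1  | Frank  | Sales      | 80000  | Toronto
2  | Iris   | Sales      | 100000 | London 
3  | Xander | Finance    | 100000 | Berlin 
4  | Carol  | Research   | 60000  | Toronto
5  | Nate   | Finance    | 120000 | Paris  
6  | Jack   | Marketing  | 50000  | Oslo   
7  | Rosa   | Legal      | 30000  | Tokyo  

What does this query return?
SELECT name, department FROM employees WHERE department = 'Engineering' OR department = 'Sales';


Filtering: department = 'Engineering' OR 'Sales'
Matching: 2 rows

2 rows:
Frank, Sales
Iris, Sales


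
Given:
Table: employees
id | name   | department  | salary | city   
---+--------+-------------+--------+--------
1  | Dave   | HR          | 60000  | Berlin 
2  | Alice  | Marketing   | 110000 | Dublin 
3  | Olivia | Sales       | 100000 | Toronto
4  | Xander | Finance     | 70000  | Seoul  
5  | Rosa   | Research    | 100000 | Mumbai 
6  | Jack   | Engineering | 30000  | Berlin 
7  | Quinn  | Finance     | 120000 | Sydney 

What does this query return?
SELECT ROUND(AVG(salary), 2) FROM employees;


SUM(salary) = 590000
COUNT = 7
ROUND(AVG, 2) = ROUND(590000 / 7, 2) = 84285.71

84285.71


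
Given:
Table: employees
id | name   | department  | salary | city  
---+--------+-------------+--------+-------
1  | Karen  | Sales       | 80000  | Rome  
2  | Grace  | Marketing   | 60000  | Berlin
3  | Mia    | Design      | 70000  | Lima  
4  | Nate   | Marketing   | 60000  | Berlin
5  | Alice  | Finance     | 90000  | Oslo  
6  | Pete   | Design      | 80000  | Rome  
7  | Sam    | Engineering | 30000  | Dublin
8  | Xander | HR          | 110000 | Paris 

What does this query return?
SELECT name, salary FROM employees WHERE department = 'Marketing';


Filtering: department = 'Marketing'
Matching rows: 2

2 rows:
Grace, 60000
Nate, 60000


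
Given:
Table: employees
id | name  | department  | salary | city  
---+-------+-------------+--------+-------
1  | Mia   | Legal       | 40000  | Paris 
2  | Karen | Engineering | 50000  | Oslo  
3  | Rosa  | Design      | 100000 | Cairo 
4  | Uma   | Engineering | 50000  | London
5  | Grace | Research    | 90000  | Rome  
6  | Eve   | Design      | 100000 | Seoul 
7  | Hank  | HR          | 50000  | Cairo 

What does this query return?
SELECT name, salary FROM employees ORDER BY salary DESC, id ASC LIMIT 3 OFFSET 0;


Sort by salary DESC (id ASC tiebreak), then skip 0 and take 3
Rows 1 through 3

3 rows:
Rosa, 100000
Eve, 100000
Grace, 90000


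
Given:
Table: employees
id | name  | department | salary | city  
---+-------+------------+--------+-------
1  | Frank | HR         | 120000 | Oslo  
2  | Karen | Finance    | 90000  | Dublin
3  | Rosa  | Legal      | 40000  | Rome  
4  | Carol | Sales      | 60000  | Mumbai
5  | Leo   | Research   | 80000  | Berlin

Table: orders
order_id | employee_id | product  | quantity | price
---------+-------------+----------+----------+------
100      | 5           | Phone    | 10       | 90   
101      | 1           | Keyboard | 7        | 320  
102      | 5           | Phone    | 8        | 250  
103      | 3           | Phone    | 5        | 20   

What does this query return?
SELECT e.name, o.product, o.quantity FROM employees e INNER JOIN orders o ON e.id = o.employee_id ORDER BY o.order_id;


Joining employees.id = orders.employee_id:
  employee Leo (id=5) -> order Phone
  employee Frank (id=1) -> order Keyboard
  employee Leo (id=5) -> order Phone
  employee Rosa (id=3) -> order Phone


4 rows:
Leo, Phone, 10
Frank, Keyboard, 7
Leo, Phone, 8
Rosa, Phone, 5


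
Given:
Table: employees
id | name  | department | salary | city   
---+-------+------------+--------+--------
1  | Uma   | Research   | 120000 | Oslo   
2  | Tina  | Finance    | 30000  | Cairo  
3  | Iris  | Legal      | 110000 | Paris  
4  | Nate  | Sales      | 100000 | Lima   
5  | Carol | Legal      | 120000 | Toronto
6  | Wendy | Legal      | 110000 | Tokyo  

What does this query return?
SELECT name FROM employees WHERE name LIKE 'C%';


LIKE 'C%' matches names starting with 'C'
Matching: 1

1 rows:
Carol


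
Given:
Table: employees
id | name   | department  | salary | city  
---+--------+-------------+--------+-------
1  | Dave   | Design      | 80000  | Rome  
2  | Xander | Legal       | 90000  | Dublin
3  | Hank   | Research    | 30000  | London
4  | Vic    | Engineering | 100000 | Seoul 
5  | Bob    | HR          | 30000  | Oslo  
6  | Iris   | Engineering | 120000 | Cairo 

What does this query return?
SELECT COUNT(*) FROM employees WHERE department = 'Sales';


Counting rows where department = 'Sales'


0


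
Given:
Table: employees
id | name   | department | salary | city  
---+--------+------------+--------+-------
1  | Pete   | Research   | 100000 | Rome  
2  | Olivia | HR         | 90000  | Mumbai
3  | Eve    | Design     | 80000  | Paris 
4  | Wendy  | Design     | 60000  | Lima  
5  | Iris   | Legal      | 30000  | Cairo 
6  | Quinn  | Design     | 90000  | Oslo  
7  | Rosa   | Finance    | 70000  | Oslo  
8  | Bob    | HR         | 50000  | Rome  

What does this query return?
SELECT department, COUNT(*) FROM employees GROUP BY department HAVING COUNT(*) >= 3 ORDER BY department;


Groups with count >= 3:
  Design: 3 -> PASS
  Finance: 1 -> filtered out
  HR: 2 -> filtered out
  Legal: 1 -> filtered out
  Research: 1 -> filtered out


1 groups:
Design, 3


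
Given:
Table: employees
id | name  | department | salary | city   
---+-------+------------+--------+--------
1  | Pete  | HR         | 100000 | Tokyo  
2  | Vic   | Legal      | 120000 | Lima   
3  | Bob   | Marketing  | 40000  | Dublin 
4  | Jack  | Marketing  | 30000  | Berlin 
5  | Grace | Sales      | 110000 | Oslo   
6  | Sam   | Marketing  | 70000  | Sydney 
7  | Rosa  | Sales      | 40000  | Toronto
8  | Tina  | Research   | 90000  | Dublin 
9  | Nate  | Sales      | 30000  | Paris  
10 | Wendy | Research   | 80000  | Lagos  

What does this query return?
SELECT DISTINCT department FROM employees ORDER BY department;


All 'department' values (row order): HR, Legal, Marketing, Marketing, Sales, Marketing, Sales, Research, Sales, Research
Removing duplicates leaves 5 unique value(s).

5 values:
HR
Legal
Marketing
Research
Sales


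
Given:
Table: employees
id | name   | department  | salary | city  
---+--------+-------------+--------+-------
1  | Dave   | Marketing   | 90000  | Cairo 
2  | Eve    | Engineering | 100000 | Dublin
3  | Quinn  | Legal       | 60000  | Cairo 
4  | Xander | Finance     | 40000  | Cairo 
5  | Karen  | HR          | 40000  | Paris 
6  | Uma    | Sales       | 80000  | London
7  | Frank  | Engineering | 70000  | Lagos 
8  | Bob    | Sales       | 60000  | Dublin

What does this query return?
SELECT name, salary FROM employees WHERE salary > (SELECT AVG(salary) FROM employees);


Subquery: AVG(salary) = 67500.0
Filtering: salary > 67500.0
  Dave (90000) -> MATCH
  Eve (100000) -> MATCH
  Uma (80000) -> MATCH
  Frank (70000) -> MATCH


4 rows:
Dave, 90000
Eve, 100000
Uma, 80000
Frank, 70000


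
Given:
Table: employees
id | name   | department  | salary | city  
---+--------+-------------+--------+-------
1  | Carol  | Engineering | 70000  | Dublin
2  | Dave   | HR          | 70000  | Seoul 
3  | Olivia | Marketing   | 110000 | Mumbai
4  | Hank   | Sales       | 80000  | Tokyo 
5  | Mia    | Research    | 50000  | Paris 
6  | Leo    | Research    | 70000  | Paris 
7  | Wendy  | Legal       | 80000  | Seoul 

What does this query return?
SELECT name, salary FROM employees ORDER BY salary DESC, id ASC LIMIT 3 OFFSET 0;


Sort by salary DESC (id ASC tiebreak), then skip 0 and take 3
Rows 1 through 3

3 rows:
Olivia, 110000
Hank, 80000
Wendy, 80000


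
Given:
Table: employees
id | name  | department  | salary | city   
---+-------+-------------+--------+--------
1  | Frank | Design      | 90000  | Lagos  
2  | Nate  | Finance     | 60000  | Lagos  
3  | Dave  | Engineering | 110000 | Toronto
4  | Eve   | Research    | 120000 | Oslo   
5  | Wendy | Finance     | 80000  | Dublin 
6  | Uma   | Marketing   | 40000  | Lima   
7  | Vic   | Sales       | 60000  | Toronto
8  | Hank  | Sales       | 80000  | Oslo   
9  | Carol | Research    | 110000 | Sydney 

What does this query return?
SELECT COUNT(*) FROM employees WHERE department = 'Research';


Counting rows where department = 'Research'
  Eve -> MATCH
  Carol -> MATCH


2


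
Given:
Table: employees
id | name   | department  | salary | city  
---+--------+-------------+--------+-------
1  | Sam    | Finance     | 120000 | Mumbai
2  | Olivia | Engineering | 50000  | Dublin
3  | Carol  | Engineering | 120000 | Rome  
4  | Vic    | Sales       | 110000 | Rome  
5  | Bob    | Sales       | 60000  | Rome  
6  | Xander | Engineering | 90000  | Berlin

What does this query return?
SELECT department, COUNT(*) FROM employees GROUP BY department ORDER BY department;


Assigning each row to its department group:
  Sam -> Finance
  Olivia -> Engineering
  Carol -> Engineering
  Vic -> Sales
  Bob -> Sales
  Xander -> Engineering


3 groups:
Engineering, 3
Finance, 1
Sales, 2


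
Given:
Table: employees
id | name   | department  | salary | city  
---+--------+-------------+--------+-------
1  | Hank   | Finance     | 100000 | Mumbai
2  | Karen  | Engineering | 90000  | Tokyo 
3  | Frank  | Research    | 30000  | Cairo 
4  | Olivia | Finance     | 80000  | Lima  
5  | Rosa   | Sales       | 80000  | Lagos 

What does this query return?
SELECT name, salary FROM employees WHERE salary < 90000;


Filtering: salary < 90000
Matching: 3 rows

3 rows:
Frank, 30000
Olivia, 80000
Rosa, 80000


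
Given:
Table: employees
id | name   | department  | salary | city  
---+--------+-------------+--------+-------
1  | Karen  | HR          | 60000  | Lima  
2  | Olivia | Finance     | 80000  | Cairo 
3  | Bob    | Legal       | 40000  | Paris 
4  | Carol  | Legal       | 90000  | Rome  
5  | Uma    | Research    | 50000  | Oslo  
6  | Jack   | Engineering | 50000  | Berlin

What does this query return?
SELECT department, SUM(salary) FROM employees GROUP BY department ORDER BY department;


Summing salary within each department:
  Engineering: 50000 = 50000
  Finance: 80000 = 80000
  HR: 60000 = 60000
  Legal: 40000 + 90000 = 130000
  Research: 50000 = 50000


5 groups:
Engineering, 50000
Finance, 80000
HR, 60000
Legal, 130000
Research, 50000


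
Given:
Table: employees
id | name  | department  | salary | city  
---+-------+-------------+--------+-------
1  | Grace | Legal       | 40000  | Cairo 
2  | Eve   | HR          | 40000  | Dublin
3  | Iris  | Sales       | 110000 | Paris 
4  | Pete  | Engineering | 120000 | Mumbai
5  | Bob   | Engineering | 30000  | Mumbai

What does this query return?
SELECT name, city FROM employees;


Projecting columns: name, city

5 rows:
Grace, Cairo
Eve, Dublin
Iris, Paris
Pete, Mumbai
Bob, Mumbai


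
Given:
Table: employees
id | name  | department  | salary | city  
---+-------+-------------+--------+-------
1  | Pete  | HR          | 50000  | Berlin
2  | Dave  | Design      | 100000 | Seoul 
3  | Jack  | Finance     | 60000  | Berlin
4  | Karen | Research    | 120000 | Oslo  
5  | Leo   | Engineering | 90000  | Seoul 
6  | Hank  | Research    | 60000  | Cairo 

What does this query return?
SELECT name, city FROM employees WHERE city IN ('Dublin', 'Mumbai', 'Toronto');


Filtering: city IN ('Dublin', 'Mumbai', 'Toronto')
Matching: 0 rows

Empty result set (0 rows)


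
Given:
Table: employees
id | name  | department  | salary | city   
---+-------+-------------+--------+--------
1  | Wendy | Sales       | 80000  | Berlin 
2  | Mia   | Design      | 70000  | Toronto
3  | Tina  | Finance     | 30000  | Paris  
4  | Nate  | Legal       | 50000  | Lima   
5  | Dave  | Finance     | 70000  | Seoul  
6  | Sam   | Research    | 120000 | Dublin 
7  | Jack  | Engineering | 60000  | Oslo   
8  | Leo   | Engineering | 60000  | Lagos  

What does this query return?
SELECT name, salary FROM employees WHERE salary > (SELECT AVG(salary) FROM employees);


Subquery: AVG(salary) = 67500.0
Filtering: salary > 67500.0
  Wendy (80000) -> MATCH
  Mia (70000) -> MATCH
  Dave (70000) -> MATCH
  Sam (120000) -> MATCH


4 rows:
Wendy, 80000
Mia, 70000
Dave, 70000
Sam, 120000


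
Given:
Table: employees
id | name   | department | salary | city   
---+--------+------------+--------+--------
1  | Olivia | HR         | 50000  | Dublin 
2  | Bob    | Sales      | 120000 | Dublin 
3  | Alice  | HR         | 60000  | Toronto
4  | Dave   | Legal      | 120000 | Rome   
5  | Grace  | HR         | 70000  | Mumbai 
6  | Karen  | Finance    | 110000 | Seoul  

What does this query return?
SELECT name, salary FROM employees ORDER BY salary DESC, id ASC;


Sorting by salary DESC, then id ASC for ties

6 rows:
Bob, 120000
Dave, 120000
Karen, 110000
Grace, 70000
Alice, 60000
Olivia, 50000


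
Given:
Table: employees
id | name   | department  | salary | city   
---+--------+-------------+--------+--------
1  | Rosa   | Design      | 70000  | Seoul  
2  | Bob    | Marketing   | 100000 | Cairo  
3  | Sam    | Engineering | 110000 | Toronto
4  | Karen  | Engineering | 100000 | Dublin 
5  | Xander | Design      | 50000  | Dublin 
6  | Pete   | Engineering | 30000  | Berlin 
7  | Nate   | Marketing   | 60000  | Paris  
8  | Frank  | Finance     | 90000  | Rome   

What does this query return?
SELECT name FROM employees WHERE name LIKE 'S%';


LIKE 'S%' matches names starting with 'S'
Matching: 1

1 rows:
Sam


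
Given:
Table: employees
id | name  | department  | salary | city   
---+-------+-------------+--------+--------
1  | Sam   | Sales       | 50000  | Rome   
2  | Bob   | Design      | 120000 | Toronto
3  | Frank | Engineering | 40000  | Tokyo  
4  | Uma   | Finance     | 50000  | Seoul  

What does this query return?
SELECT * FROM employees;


SELECT * returns all 4 rows with all columns

4 rows:
1, Sam, Sales, 50000, Rome
2, Bob, Design, 120000, Toronto
3, Frank, Engineering, 40000, Tokyo
4, Uma, Finance, 50000, Seoul


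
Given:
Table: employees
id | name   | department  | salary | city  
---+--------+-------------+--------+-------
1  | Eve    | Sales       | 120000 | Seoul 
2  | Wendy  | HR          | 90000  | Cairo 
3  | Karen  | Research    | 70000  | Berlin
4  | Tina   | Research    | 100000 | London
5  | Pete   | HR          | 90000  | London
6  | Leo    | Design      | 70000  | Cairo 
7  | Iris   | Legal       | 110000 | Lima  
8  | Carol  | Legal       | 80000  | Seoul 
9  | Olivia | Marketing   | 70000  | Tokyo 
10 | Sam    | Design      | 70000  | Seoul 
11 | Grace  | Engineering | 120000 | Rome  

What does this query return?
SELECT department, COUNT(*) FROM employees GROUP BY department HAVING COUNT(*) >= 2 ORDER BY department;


Groups with count >= 2:
  Design: 2 -> PASS
  HR: 2 -> PASS
  Legal: 2 -> PASS
  Research: 2 -> PASS
  Engineering: 1 -> filtered out
  Marketing: 1 -> filtered out
  Sales: 1 -> filtered out


4 groups:
Design, 2
HR, 2
Legal, 2
Research, 2


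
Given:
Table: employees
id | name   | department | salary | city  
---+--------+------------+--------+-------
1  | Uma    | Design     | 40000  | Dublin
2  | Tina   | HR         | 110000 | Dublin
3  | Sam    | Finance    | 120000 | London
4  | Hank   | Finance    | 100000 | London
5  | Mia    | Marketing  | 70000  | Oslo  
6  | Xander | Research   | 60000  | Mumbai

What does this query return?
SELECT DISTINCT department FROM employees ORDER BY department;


All 'department' values (row order): Design, HR, Finance, Finance, Marketing, Research
Removing duplicates leaves 5 unique value(s).

5 values:
Design
Finance
HR
Marketing
Research


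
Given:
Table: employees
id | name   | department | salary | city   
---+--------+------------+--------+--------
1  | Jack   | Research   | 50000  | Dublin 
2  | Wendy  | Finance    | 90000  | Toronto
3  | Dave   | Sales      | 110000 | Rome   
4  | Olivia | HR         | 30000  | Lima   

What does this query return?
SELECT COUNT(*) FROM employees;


COUNT(*) counts all rows

4


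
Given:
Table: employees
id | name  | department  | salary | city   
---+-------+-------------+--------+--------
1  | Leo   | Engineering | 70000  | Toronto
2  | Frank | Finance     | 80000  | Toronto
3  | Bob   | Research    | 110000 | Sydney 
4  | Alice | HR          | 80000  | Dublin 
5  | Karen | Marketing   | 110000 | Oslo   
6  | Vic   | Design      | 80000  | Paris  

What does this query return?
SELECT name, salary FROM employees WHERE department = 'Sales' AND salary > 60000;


Filtering: department = 'Sales' AND salary > 60000
Matching: 0 rows

Empty result set (0 rows)


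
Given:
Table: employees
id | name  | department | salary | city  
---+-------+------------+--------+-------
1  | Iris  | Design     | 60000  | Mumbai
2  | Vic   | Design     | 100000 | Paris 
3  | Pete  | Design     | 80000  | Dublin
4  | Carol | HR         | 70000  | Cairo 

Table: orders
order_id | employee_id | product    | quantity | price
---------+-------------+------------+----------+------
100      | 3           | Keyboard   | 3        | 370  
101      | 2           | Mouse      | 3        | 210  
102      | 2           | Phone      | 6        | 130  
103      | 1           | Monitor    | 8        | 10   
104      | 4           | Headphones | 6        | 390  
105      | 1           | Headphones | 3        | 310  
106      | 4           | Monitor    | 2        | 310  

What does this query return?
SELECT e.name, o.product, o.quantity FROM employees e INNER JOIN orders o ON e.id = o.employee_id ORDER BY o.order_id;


Joining employees.id = orders.employee_id:
  employee Pete (id=3) -> order Keyboard
  employee Vic (id=2) -> order Mouse
  employee Vic (id=2) -> order Phone
  employee Iris (id=1) -> order Monitor
  employee Carol (id=4) -> order Headphones
  employee Iris (id=1) -> order Headphones
  employee Carol (id=4) -> order Monitor


7 rows:
Pete, Keyboard, 3
Vic, Mouse, 3
Vic, Phone, 6
Iris, Monitor, 8
Carol, Headphones, 6
Iris, Headphones, 3
Carol, Monitor, 2


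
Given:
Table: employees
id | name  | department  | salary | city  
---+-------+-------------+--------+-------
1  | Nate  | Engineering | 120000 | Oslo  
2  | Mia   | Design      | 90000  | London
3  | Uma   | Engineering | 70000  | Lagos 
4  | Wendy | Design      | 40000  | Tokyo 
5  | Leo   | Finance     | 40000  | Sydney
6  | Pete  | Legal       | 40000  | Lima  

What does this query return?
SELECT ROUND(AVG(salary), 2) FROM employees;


SUM(salary) = 400000
COUNT = 6
ROUND(AVG, 2) = ROUND(400000 / 6, 2) = 66666.67

66666.67


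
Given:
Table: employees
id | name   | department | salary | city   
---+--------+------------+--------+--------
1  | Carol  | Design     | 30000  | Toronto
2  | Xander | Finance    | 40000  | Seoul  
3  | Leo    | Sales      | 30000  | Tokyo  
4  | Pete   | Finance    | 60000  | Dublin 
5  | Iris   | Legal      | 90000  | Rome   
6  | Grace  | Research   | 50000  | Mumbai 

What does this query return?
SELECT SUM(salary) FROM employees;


SUM(salary) = 30000 + 40000 + 30000 + 60000 + 90000 + 50000 = 300000

300000


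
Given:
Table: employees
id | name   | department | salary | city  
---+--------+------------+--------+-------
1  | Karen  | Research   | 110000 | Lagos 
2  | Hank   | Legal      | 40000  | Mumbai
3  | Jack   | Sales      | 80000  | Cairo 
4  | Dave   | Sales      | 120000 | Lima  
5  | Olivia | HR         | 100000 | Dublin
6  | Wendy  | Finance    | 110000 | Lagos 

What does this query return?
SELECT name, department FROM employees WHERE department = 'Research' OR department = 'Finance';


Filtering: department = 'Research' OR 'Finance'
Matching: 2 rows

2 rows:
Karen, Research
Wendy, Finance
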